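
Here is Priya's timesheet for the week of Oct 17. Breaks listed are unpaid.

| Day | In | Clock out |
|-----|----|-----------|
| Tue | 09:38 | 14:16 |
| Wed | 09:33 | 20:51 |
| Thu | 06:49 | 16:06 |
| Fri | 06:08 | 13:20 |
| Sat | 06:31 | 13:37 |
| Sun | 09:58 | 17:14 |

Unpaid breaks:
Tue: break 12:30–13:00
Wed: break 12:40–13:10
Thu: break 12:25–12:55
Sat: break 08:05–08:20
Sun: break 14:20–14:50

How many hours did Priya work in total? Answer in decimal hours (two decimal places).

Tue: 09:38–14:16 = 4 h 38 min; less 30 min break → 4 h 8 min
Wed: 09:33–20:51 = 11 h 18 min; less 30 min break → 10 h 48 min
Thu: 06:49–16:06 = 9 h 17 min; less 30 min break → 8 h 47 min
Fri: 06:08–13:20 = 7 h 12 min
Sat: 06:31–13:37 = 7 h 6 min; less 15 min break → 6 h 51 min
Sun: 09:58–17:14 = 7 h 16 min; less 30 min break → 6 h 46 min
Total: 4 h 8 min + 10 h 48 min + 8 h 47 min + 7 h 12 min + 6 h 51 min + 6 h 46 min = 44 h 32 min.

44.53 hours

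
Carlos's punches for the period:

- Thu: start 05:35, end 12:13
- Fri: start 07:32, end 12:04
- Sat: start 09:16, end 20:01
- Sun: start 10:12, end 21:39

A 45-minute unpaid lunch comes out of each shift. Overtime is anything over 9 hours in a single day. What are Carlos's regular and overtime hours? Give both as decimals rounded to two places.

Regular 27.67 hours, overtime 2.70 hours

Thu: 05:35–12:13 = 6 h 38 min; less 45 min break → 5 h 53 min
Fri: 07:32–12:04 = 4 h 32 min; less 45 min break → 3 h 47 min
Sat: 09:16–20:01 = 10 h 45 min; less 45 min break → 10 h 0 min
Sun: 10:12–21:39 = 11 h 27 min; less 45 min break → 10 h 42 min
Thu reg 5 h 53 min / OT 0 h 0 min; Fri reg 3 h 47 min / OT 0 h 0 min; Sat reg 9 h 0 min / OT 1 h 0 min; Sun reg 9 h 0 min / OT 1 h 42 min.
Totals: regular 27 h 40 min, overtime 2 h 42 min.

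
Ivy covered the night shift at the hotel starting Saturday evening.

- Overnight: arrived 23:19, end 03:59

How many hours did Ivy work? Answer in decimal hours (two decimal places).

Overnight: 23:19 → midnight = 0 h 41 min; midnight → 03:59 = 3 h 59 min; span 4 h 40 min

4.67 hours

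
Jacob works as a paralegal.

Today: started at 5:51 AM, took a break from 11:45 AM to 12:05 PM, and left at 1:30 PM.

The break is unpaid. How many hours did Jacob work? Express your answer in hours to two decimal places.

Today: 5:51 AM–1:30 PM = 7 h 39 min; less 20 min break → 7 h 19 min

7.32 hours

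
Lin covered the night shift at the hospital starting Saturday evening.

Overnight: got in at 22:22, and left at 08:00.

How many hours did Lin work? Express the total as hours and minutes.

9 h 38 min

Overnight: 22:22 → midnight = 1 h 38 min; midnight → 08:00 = 8 h 0 min; span 9 h 38 min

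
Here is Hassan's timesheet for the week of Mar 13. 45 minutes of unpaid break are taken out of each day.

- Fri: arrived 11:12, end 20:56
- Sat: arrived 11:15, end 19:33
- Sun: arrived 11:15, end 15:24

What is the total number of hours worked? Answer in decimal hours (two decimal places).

19.93 hours

Fri: 11:12–20:56 = 9 h 44 min; less 45 min break → 8 h 59 min
Sat: 11:15–19:33 = 8 h 18 min; less 45 min break → 7 h 33 min
Sun: 11:15–15:24 = 4 h 9 min; less 45 min break → 3 h 24 min
Total: 8 h 59 min + 7 h 33 min + 3 h 24 min = 19 h 56 min.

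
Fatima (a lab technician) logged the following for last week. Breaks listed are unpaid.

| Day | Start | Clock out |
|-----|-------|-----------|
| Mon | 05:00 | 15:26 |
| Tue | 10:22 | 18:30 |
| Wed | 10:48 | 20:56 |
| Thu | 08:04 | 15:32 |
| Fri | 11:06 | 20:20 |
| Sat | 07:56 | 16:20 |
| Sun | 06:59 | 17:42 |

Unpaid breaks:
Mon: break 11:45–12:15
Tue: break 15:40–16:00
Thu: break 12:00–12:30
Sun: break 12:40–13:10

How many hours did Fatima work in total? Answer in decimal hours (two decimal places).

Mon: 05:00–15:26 = 10 h 26 min; less 30 min break → 9 h 56 min
Tue: 10:22–18:30 = 8 h 8 min; less 20 min break → 7 h 48 min
Wed: 10:48–20:56 = 10 h 8 min
Thu: 08:04–15:32 = 7 h 28 min; less 30 min break → 6 h 58 min
Fri: 11:06–20:20 = 9 h 14 min
Sat: 07:56–16:20 = 8 h 24 min
Sun: 06:59–17:42 = 10 h 43 min; less 30 min break → 10 h 13 min
Total: 9 h 56 min + 7 h 48 min + 10 h 8 min + 6 h 58 min + 9 h 14 min + 8 h 24 min + 10 h 13 min = 62 h 41 min.

62.68 hours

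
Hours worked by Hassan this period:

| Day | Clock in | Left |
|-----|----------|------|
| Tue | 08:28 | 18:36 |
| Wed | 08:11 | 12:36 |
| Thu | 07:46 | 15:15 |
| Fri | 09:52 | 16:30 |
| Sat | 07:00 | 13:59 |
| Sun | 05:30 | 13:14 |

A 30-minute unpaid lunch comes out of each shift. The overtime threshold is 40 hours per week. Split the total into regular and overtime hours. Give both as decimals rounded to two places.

Tue: 08:28–18:36 = 10 h 8 min; less 30 min break → 9 h 38 min
Wed: 08:11–12:36 = 4 h 25 min; less 30 min break → 3 h 55 min
Thu: 07:46–15:15 = 7 h 29 min; less 30 min break → 6 h 59 min
Fri: 09:52–16:30 = 6 h 38 min; less 30 min break → 6 h 8 min
Sat: 07:00–13:59 = 6 h 59 min; less 30 min break → 6 h 29 min
Sun: 05:30–13:14 = 7 h 44 min; less 30 min break → 7 h 14 min
Total worked: 40 h 23 min = 40.38 h.
Threshold 40 h → overtime 0 h 23 min, regular 40 h 0 min.

Regular 40.00 hours, overtime 0.38 hours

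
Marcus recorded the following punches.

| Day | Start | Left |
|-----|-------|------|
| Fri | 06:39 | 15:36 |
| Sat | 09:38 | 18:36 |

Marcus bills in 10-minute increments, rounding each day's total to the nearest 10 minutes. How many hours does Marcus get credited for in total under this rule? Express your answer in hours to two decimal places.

Fri: 06:39–15:36 = 8 h 57 min → rounds to 9 h 0 min
Sat: 09:38–18:36 = 8 h 58 min → rounds to 9 h 0 min
Total credited: 18 h 0 min.

18.00 hours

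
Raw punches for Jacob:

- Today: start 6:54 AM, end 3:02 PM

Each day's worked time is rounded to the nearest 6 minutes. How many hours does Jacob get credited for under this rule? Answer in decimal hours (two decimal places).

8.10 hours

Today: 6:54 AM–3:02 PM = 8 h 8 min → rounds to 8 h 6 min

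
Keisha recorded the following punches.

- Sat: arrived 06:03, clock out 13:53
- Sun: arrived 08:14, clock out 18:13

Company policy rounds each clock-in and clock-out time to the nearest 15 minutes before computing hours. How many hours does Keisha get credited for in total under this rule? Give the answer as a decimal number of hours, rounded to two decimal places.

Sat: in 06:03→06:00, out 13:53→14:00; 8 h 0 min
Sun: in 08:14→08:15, out 18:13→18:15; 10 h 0 min
Total credited: 18 h 0 min.

18.00 hours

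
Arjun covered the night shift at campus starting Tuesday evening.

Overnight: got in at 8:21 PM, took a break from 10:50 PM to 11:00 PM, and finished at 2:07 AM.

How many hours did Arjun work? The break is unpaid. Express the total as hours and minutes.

5 h 36 min

Overnight: 8:21 PM → midnight = 3 h 39 min; midnight → 2:07 AM = 2 h 7 min; span 5 h 46 min; less 10 min break → 5 h 36 min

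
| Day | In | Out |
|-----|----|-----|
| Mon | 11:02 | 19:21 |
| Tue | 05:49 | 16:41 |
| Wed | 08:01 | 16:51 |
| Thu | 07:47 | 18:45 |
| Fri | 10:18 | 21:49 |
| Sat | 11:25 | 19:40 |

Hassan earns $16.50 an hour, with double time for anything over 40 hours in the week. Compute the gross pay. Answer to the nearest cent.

Mon: 11:02–19:21 = 8 h 19 min
Tue: 05:49–16:41 = 10 h 52 min
Wed: 08:01–16:51 = 8 h 50 min
Thu: 07:47–18:45 = 10 h 58 min
Fri: 10:18–21:49 = 11 h 31 min
Sat: 11:25–19:40 = 8 h 15 min
Total worked: 58 h 45 min = 3525 min.
Regular 40 h 0 min = 2400 min at $16.50/h; overtime 18 h 45 min = 1125 min at $33.00/h.
Pay = (2400 × $16.50 + 1125 × $33.00) ÷ 60 = $1278.75.

$1278.75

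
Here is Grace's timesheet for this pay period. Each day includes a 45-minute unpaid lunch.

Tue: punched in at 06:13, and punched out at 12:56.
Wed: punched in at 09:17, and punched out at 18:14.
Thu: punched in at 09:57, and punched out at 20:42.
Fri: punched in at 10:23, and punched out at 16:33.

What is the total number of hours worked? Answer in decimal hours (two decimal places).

29.58 hours

Tue: 06:13–12:56 = 6 h 43 min; less 45 min break → 5 h 58 min
Wed: 09:17–18:14 = 8 h 57 min; less 45 min break → 8 h 12 min
Thu: 09:57–20:42 = 10 h 45 min; less 45 min break → 10 h 0 min
Fri: 10:23–16:33 = 6 h 10 min; less 45 min break → 5 h 25 min
Total: 5 h 58 min + 8 h 12 min + 10 h 0 min + 5 h 25 min = 29 h 35 min.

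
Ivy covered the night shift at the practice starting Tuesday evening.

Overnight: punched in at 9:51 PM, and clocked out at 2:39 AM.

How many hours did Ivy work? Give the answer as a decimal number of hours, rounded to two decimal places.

Overnight: 9:51 PM → midnight = 2 h 9 min; midnight → 2:39 AM = 2 h 39 min; span 4 h 48 min

4.80 hours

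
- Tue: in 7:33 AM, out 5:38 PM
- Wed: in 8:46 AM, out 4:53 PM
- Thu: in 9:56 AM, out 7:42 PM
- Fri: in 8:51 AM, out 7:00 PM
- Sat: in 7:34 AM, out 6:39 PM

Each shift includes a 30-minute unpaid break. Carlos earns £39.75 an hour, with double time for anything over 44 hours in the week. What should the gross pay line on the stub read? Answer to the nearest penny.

£1963.65

Tue: 7:33 AM–5:38 PM = 10 h 5 min; less 30 min break → 9 h 35 min
Wed: 8:46 AM–4:53 PM = 8 h 7 min; less 30 min break → 7 h 37 min
Thu: 9:56 AM–7:42 PM = 9 h 46 min; less 30 min break → 9 h 16 min
Fri: 8:51 AM–7:00 PM = 10 h 9 min; less 30 min break → 9 h 39 min
Sat: 7:34 AM–6:39 PM = 11 h 5 min; less 30 min break → 10 h 35 min
Total worked: 46 h 42 min = 2802 min.
Regular 44 h 0 min = 2640 min at £39.75/h; overtime 2 h 42 min = 162 min at £79.50/h.
Pay = (2640 × £39.75 + 162 × £79.50) ÷ 60 = £1963.65.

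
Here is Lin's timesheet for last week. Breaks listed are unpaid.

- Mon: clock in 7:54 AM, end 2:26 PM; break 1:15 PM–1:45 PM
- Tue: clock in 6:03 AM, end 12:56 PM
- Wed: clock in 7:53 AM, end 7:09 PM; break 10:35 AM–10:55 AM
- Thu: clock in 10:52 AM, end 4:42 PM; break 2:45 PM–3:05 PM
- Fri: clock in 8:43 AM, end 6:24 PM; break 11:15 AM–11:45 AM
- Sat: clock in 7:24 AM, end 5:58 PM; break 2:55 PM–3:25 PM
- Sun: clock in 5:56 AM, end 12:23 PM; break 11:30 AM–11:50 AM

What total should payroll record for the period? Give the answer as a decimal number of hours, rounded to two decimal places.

Mon: 7:54 AM–2:26 PM = 6 h 32 min; less 30 min break → 6 h 2 min
Tue: 6:03 AM–12:56 PM = 6 h 53 min
Wed: 7:53 AM–7:09 PM = 11 h 16 min; less 20 min break → 10 h 56 min
Thu: 10:52 AM–4:42 PM = 5 h 50 min; less 20 min break → 5 h 30 min
Fri: 8:43 AM–6:24 PM = 9 h 41 min; less 30 min break → 9 h 11 min
Sat: 7:24 AM–5:58 PM = 10 h 34 min; less 30 min break → 10 h 4 min
Sun: 5:56 AM–12:23 PM = 6 h 27 min; less 20 min break → 6 h 7 min
Total: 6 h 2 min + 6 h 53 min + 10 h 56 min + 5 h 30 min + 9 h 11 min + 10 h 4 min + 6 h 7 min = 54 h 43 min.

54.72 hours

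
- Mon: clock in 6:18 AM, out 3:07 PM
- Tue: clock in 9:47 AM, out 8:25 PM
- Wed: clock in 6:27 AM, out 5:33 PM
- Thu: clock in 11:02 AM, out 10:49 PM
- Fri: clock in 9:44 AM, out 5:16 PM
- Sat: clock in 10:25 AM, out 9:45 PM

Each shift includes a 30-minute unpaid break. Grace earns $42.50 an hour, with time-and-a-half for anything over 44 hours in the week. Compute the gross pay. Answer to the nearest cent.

$2775.25

Mon: 6:18 AM–3:07 PM = 8 h 49 min; less 30 min break → 8 h 19 min
Tue: 9:47 AM–8:25 PM = 10 h 38 min; less 30 min break → 10 h 8 min
Wed: 6:27 AM–5:33 PM = 11 h 6 min; less 30 min break → 10 h 36 min
Thu: 11:02 AM–10:49 PM = 11 h 47 min; less 30 min break → 11 h 17 min
Fri: 9:44 AM–5:16 PM = 7 h 32 min; less 30 min break → 7 h 2 min
Sat: 10:25 AM–9:45 PM = 11 h 20 min; less 30 min break → 10 h 50 min
Total worked: 58 h 12 min = 3492 min.
Regular 44 h 0 min = 2640 min at $42.50/h; overtime 14 h 12 min = 852 min at $63.75/h.
Pay = (2640 × $42.50 + 852 × $63.75) ÷ 60 = $2775.25.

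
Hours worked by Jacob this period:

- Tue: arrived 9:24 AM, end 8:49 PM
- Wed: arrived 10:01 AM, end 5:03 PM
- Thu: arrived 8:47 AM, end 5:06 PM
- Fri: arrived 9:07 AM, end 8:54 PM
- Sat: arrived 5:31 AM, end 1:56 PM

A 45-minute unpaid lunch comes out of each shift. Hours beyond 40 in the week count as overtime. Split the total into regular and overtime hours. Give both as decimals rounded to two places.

Tue: 9:24 AM–8:49 PM = 11 h 25 min; less 45 min break → 10 h 40 min
Wed: 10:01 AM–5:03 PM = 7 h 2 min; less 45 min break → 6 h 17 min
Thu: 8:47 AM–5:06 PM = 8 h 19 min; less 45 min break → 7 h 34 min
Fri: 9:07 AM–8:54 PM = 11 h 47 min; less 45 min break → 11 h 2 min
Sat: 5:31 AM–1:56 PM = 8 h 25 min; less 45 min break → 7 h 40 min
Total worked: 43 h 13 min = 43.22 h.
Threshold 40 h → overtime 3 h 13 min, regular 40 h 0 min.

Regular 40.00 hours, overtime 3.22 hours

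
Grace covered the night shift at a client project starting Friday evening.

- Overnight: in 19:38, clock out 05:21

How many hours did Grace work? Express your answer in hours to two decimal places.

Overnight: 19:38 → midnight = 4 h 22 min; midnight → 05:21 = 5 h 21 min; span 9 h 43 min

9.72 hours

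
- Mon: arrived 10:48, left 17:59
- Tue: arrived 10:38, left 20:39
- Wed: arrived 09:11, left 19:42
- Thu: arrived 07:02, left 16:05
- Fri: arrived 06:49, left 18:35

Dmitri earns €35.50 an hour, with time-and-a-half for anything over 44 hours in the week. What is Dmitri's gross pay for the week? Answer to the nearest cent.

€1803.40

Mon: 10:48–17:59 = 7 h 11 min
Tue: 10:38–20:39 = 10 h 1 min
Wed: 09:11–19:42 = 10 h 31 min
Thu: 07:02–16:05 = 9 h 3 min
Fri: 06:49–18:35 = 11 h 46 min
Total worked: 48 h 32 min = 2912 min.
Regular 44 h 0 min = 2640 min at €35.50/h; overtime 4 h 32 min = 272 min at €53.25/h.
Pay = (2640 × €35.50 + 272 × €53.25) ÷ 60 = €1803.40.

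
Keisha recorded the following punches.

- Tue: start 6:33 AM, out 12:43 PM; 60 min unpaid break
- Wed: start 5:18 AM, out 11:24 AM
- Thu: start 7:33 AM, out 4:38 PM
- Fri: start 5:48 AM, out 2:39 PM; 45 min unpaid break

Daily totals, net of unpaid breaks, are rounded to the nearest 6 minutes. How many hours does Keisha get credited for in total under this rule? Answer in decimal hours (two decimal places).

28.50 hours

Tue: 6:33 AM–12:43 PM = 6 h 10 min − 60 min = 5 h 10 min → rounds to 5 h 12 min
Wed: 5:18 AM–11:24 AM = 6 h 6 min → rounds to 6 h 6 min
Thu: 7:33 AM–4:38 PM = 9 h 5 min → rounds to 9 h 6 min
Fri: 5:48 AM–2:39 PM = 8 h 51 min − 45 min = 8 h 6 min → rounds to 8 h 6 min
Total credited: 28 h 30 min.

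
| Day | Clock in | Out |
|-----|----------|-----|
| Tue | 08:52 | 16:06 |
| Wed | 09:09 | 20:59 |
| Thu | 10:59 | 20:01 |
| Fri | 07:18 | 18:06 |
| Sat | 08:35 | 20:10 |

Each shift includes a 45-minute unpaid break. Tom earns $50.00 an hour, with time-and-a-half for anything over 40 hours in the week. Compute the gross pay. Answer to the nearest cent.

$2505.00

Tue: 08:52–16:06 = 7 h 14 min; less 45 min break → 6 h 29 min
Wed: 09:09–20:59 = 11 h 50 min; less 45 min break → 11 h 5 min
Thu: 10:59–20:01 = 9 h 2 min; less 45 min break → 8 h 17 min
Fri: 07:18–18:06 = 10 h 48 min; less 45 min break → 10 h 3 min
Sat: 08:35–20:10 = 11 h 35 min; less 45 min break → 10 h 50 min
Total worked: 46 h 44 min = 2804 min.
Regular 40 h 0 min = 2400 min at $50.00/h; overtime 6 h 44 min = 404 min at $75.00/h.
Pay = (2400 × $50.00 + 404 × $75.00) ÷ 60 = $2505.00.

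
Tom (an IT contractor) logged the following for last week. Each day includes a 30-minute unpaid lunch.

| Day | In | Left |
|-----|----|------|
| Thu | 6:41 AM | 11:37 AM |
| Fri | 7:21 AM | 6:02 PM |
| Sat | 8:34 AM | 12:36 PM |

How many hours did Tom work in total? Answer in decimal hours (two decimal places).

Thu: 6:41 AM–11:37 AM = 4 h 56 min; less 30 min break → 4 h 26 min
Fri: 7:21 AM–6:02 PM = 10 h 41 min; less 30 min break → 10 h 11 min
Sat: 8:34 AM–12:36 PM = 4 h 2 min; less 30 min break → 3 h 32 min
Total: 4 h 26 min + 10 h 11 min + 3 h 32 min = 18 h 9 min.

18.15 hours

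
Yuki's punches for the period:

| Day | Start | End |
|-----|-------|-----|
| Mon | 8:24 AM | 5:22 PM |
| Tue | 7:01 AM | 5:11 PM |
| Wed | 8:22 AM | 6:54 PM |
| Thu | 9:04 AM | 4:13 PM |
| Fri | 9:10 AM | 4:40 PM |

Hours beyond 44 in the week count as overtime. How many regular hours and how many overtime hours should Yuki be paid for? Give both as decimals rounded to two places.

Mon: 8:24 AM–5:22 PM = 8 h 58 min
Tue: 7:01 AM–5:11 PM = 10 h 10 min
Wed: 8:22 AM–6:54 PM = 10 h 32 min
Thu: 9:04 AM–4:13 PM = 7 h 9 min
Fri: 9:10 AM–4:40 PM = 7 h 30 min
Total worked: 44 h 19 min = 44.32 h.
Threshold 44 h → overtime 0 h 19 min, regular 44 h 0 min.

Regular 44.00 hours, overtime 0.32 hours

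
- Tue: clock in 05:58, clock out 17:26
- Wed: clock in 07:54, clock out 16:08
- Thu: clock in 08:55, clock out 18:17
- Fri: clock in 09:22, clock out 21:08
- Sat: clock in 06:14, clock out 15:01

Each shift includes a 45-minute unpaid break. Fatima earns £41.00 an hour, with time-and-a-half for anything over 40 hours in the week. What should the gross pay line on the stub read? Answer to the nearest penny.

Tue: 05:58–17:26 = 11 h 28 min; less 45 min break → 10 h 43 min
Wed: 07:54–16:08 = 8 h 14 min; less 45 min break → 7 h 29 min
Thu: 08:55–18:17 = 9 h 22 min; less 45 min break → 8 h 37 min
Fri: 09:22–21:08 = 11 h 46 min; less 45 min break → 11 h 1 min
Sat: 06:14–15:01 = 8 h 47 min; less 45 min break → 8 h 2 min
Total worked: 45 h 52 min = 2752 min.
Regular 40 h 0 min = 2400 min at £41.00/h; overtime 5 h 52 min = 352 min at £61.50/h.
Pay = (2400 × £41.00 + 352 × £61.50) ÷ 60 = £2000.80.

£2000.80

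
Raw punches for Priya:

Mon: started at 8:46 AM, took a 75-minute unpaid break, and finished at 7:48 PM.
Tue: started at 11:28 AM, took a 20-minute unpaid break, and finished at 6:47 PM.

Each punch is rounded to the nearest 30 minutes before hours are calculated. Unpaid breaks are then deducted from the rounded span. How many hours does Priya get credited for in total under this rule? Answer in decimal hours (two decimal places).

16.92 hours

Mon: in 8:46 AM→9:00 AM, out 7:48 PM→8:00 PM; 11 h 0 min − 75 min = 9 h 45 min
Tue: in 11:28 AM→11:30 AM, out 6:47 PM→7:00 PM; 7 h 30 min − 20 min = 7 h 10 min
Total credited: 16 h 55 min.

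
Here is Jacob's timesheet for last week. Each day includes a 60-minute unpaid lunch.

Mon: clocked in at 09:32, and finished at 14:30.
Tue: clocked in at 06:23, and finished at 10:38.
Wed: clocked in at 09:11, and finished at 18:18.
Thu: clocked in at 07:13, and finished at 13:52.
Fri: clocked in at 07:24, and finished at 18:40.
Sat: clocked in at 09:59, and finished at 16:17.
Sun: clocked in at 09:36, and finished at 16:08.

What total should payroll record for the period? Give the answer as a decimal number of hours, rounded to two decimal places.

Mon: 09:32–14:30 = 4 h 58 min; less 60 min break → 3 h 58 min
Tue: 06:23–10:38 = 4 h 15 min; less 60 min break → 3 h 15 min
Wed: 09:11–18:18 = 9 h 7 min; less 60 min break → 8 h 7 min
Thu: 07:13–13:52 = 6 h 39 min; less 60 min break → 5 h 39 min
Fri: 07:24–18:40 = 11 h 16 min; less 60 min break → 10 h 16 min
Sat: 09:59–16:17 = 6 h 18 min; less 60 min break → 5 h 18 min
Sun: 09:36–16:08 = 6 h 32 min; less 60 min break → 5 h 32 min
Total: 3 h 58 min + 3 h 15 min + 8 h 7 min + 5 h 39 min + 10 h 16 min + 5 h 18 min + 5 h 32 min = 42 h 5 min.

42.08 hours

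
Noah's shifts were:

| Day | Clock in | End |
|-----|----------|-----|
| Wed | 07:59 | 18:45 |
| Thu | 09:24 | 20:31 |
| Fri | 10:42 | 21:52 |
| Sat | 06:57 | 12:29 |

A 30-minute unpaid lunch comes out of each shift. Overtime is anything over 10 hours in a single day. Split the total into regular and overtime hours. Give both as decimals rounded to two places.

Regular 35.03 hours, overtime 1.55 hours

Wed: 07:59–18:45 = 10 h 46 min; less 30 min break → 10 h 16 min
Thu: 09:24–20:31 = 11 h 7 min; less 30 min break → 10 h 37 min
Fri: 10:42–21:52 = 11 h 10 min; less 30 min break → 10 h 40 min
Sat: 06:57–12:29 = 5 h 32 min; less 30 min break → 5 h 2 min
Wed reg 10 h 0 min / OT 0 h 16 min; Thu reg 10 h 0 min / OT 0 h 37 min; Fri reg 10 h 0 min / OT 0 h 40 min; Sat reg 5 h 2 min / OT 0 h 0 min.
Totals: regular 35 h 2 min, overtime 1 h 33 min.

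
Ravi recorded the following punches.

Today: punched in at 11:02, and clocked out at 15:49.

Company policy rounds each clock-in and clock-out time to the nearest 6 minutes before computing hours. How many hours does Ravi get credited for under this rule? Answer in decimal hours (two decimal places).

4.80 hours

Today: in 11:02→11:00, out 15:49→15:48; 4 h 48 min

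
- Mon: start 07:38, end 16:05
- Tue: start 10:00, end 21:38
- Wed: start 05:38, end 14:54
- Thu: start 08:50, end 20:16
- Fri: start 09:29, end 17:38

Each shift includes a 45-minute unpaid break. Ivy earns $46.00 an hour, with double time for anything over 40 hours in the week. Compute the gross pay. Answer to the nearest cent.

$2316.87

Mon: 07:38–16:05 = 8 h 27 min; less 45 min break → 7 h 42 min
Tue: 10:00–21:38 = 11 h 38 min; less 45 min break → 10 h 53 min
Wed: 05:38–14:54 = 9 h 16 min; less 45 min break → 8 h 31 min
Thu: 08:50–20:16 = 11 h 26 min; less 45 min break → 10 h 41 min
Fri: 09:29–17:38 = 8 h 9 min; less 45 min break → 7 h 24 min
Total worked: 45 h 11 min = 2711 min.
Regular 40 h 0 min = 2400 min at $46.00/h; overtime 5 h 11 min = 311 min at $92.00/h.
Pay = (2400 × $46.00 + 311 × $92.00) ÷ 60 = $2316.87.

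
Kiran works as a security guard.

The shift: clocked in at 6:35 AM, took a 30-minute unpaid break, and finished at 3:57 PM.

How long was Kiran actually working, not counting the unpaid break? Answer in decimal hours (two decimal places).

The shift: 6:35 AM–3:57 PM = 9 h 22 min; less 30 min break → 8 h 52 min

8.87 hours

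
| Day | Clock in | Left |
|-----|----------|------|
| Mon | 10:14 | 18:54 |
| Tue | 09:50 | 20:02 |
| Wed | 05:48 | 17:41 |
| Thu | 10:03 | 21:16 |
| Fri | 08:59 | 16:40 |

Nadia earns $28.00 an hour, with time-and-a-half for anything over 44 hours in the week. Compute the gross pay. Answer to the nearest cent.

$1469.30

Mon: 10:14–18:54 = 8 h 40 min
Tue: 09:50–20:02 = 10 h 12 min
Wed: 05:48–17:41 = 11 h 53 min
Thu: 10:03–21:16 = 11 h 13 min
Fri: 08:59–16:40 = 7 h 41 min
Total worked: 49 h 39 min = 2979 min.
Regular 44 h 0 min = 2640 min at $28.00/h; overtime 5 h 39 min = 339 min at $42.00/h.
Pay = (2640 × $28.00 + 339 × $42.00) ÷ 60 = $1469.30.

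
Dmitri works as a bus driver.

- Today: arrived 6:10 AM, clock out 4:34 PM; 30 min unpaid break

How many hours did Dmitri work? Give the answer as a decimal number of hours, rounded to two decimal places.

9.90 hours

Today: 6:10 AM–4:34 PM = 10 h 24 min; less 30 min break → 9 h 54 min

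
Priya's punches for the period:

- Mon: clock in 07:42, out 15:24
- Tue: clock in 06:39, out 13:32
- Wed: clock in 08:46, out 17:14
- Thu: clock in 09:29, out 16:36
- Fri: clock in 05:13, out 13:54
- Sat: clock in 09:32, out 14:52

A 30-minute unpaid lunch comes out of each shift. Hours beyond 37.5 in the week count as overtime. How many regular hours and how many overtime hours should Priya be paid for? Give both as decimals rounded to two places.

Mon: 07:42–15:24 = 7 h 42 min; less 30 min break → 7 h 12 min
Tue: 06:39–13:32 = 6 h 53 min; less 30 min break → 6 h 23 min
Wed: 08:46–17:14 = 8 h 28 min; less 30 min break → 7 h 58 min
Thu: 09:29–16:36 = 7 h 7 min; less 30 min break → 6 h 37 min
Fri: 05:13–13:54 = 8 h 41 min; less 30 min break → 8 h 11 min
Sat: 09:32–14:52 = 5 h 20 min; less 30 min break → 4 h 50 min
Total worked: 41 h 11 min = 41.18 h.
Threshold 37.5 h → overtime 3 h 41 min, regular 37 h 30 min.

Regular 37.50 hours, overtime 3.68 hours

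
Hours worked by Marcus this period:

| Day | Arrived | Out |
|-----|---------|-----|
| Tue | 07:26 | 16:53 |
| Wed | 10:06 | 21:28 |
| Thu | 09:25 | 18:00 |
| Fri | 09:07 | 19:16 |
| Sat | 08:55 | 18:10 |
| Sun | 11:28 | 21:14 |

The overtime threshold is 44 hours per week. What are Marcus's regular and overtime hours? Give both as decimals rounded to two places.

Regular 44.00 hours, overtime 14.57 hours

Tue: 07:26–16:53 = 9 h 27 min
Wed: 10:06–21:28 = 11 h 22 min
Thu: 09:25–18:00 = 8 h 35 min
Fri: 09:07–19:16 = 10 h 9 min
Sat: 08:55–18:10 = 9 h 15 min
Sun: 11:28–21:14 = 9 h 46 min
Total worked: 58 h 34 min = 58.57 h.
Threshold 44 h → overtime 14 h 34 min, regular 44 h 0 min.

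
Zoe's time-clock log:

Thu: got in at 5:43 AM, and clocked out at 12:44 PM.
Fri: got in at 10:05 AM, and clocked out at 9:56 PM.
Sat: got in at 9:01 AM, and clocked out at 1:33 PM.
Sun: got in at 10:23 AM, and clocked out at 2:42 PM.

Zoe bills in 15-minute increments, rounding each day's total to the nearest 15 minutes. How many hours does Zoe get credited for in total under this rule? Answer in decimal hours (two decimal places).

Thu: 5:43 AM–12:44 PM = 7 h 1 min → rounds to 7 h 0 min
Fri: 10:05 AM–9:56 PM = 11 h 51 min → rounds to 11 h 45 min
Sat: 9:01 AM–1:33 PM = 4 h 32 min → rounds to 4 h 30 min
Sun: 10:23 AM–2:42 PM = 4 h 19 min → rounds to 4 h 15 min
Total credited: 27 h 30 min.

27.50 hours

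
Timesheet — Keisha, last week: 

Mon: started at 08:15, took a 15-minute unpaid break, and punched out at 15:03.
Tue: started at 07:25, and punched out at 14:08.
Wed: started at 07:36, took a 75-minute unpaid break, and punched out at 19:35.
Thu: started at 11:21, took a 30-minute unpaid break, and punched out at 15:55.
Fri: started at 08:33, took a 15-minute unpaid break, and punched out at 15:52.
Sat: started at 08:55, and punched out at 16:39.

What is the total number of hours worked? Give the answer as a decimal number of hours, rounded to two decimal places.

42.87 hours

Mon: 08:15–15:03 = 6 h 48 min; less 15 min break → 6 h 33 min
Tue: 07:25–14:08 = 6 h 43 min
Wed: 07:36–19:35 = 11 h 59 min; less 75 min break → 10 h 44 min
Thu: 11:21–15:55 = 4 h 34 min; less 30 min break → 4 h 4 min
Fri: 08:33–15:52 = 7 h 19 min; less 15 min break → 7 h 4 min
Sat: 08:55–16:39 = 7 h 44 min
Total: 6 h 33 min + 6 h 43 min + 10 h 44 min + 4 h 4 min + 7 h 4 min + 7 h 44 min = 42 h 52 min.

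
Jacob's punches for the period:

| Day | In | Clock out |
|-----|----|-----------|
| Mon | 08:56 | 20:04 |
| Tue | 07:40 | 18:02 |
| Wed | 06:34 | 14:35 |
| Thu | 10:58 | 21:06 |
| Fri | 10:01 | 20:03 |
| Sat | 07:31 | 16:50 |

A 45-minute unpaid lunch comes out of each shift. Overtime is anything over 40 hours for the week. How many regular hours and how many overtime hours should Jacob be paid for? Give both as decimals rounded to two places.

Regular 40.00 hours, overtime 14.50 hours

Mon: 08:56–20:04 = 11 h 8 min; less 45 min break → 10 h 23 min
Tue: 07:40–18:02 = 10 h 22 min; less 45 min break → 9 h 37 min
Wed: 06:34–14:35 = 8 h 1 min; less 45 min break → 7 h 16 min
Thu: 10:58–21:06 = 10 h 8 min; less 45 min break → 9 h 23 min
Fri: 10:01–20:03 = 10 h 2 min; less 45 min break → 9 h 17 min
Sat: 07:31–16:50 = 9 h 19 min; less 45 min break → 8 h 34 min
Total worked: 54 h 30 min = 54.50 h.
Threshold 40 h → overtime 14 h 30 min, regular 40 h 0 min.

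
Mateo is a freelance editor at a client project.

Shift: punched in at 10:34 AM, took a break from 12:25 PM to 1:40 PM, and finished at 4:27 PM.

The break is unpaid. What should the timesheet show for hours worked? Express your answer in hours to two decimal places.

Shift: 10:34 AM–4:27 PM = 5 h 53 min; less 75 min break → 4 h 38 min

4.63 hours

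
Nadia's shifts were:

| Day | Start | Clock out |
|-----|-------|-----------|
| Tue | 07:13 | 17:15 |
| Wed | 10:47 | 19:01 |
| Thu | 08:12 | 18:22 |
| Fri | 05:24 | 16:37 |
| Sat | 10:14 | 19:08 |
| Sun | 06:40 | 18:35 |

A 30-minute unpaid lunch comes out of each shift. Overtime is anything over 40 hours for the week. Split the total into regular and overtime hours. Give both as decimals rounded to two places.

Regular 40.00 hours, overtime 17.47 hours

Tue: 07:13–17:15 = 10 h 2 min; less 30 min break → 9 h 32 min
Wed: 10:47–19:01 = 8 h 14 min; less 30 min break → 7 h 44 min
Thu: 08:12–18:22 = 10 h 10 min; less 30 min break → 9 h 40 min
Fri: 05:24–16:37 = 11 h 13 min; less 30 min break → 10 h 43 min
Sat: 10:14–19:08 = 8 h 54 min; less 30 min break → 8 h 24 min
Sun: 06:40–18:35 = 11 h 55 min; less 30 min break → 11 h 25 min
Total worked: 57 h 28 min = 57.47 h.
Threshold 40 h → overtime 17 h 28 min, regular 40 h 0 min.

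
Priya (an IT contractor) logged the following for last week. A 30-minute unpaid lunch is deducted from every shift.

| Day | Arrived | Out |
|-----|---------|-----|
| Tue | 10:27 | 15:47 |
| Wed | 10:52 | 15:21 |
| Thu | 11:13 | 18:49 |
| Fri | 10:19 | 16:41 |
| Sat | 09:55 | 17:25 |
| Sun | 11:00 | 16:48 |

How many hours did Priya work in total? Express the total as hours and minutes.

Tue: 10:27–15:47 = 5 h 20 min; less 30 min break → 4 h 50 min
Wed: 10:52–15:21 = 4 h 29 min; less 30 min break → 3 h 59 min
Thu: 11:13–18:49 = 7 h 36 min; less 30 min break → 7 h 6 min
Fri: 10:19–16:41 = 6 h 22 min; less 30 min break → 5 h 52 min
Sat: 09:55–17:25 = 7 h 30 min; less 30 min break → 7 h 0 min
Sun: 11:00–16:48 = 5 h 48 min; less 30 min break → 5 h 18 min
Total: 4 h 50 min + 3 h 59 min + 7 h 6 min + 5 h 52 min + 7 h 0 min + 5 h 18 min = 34 h 5 min.

34 h 5 min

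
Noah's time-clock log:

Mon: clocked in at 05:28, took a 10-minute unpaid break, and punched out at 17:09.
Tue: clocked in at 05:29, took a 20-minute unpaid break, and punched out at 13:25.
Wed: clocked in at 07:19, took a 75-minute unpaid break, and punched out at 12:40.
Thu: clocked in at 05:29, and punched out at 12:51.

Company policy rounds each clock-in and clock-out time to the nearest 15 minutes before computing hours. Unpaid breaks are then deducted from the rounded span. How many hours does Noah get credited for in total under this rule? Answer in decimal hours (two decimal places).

Mon: in 05:28→05:30, out 17:09→17:15; 11 h 45 min − 10 min = 11 h 35 min
Tue: in 05:29→05:30, out 13:25→13:30; 8 h 0 min − 20 min = 7 h 40 min
Wed: in 07:19→07:15, out 12:40→12:45; 5 h 30 min − 75 min = 4 h 15 min
Thu: in 05:29→05:30, out 12:51→12:45; 7 h 15 min
Total credited: 30 h 45 min.

30.75 hours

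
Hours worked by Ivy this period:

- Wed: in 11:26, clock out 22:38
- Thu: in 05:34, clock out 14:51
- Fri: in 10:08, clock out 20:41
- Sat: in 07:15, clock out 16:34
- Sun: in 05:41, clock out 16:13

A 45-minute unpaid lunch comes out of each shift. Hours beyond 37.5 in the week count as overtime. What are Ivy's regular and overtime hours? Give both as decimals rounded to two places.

Wed: 11:26–22:38 = 11 h 12 min; less 45 min break → 10 h 27 min
Thu: 05:34–14:51 = 9 h 17 min; less 45 min break → 8 h 32 min
Fri: 10:08–20:41 = 10 h 33 min; less 45 min break → 9 h 48 min
Sat: 07:15–16:34 = 9 h 19 min; less 45 min break → 8 h 34 min
Sun: 05:41–16:13 = 10 h 32 min; less 45 min break → 9 h 47 min
Total worked: 47 h 8 min = 47.13 h.
Threshold 37.5 h → overtime 9 h 38 min, regular 37 h 30 min.

Regular 37.50 hours, overtime 9.63 hours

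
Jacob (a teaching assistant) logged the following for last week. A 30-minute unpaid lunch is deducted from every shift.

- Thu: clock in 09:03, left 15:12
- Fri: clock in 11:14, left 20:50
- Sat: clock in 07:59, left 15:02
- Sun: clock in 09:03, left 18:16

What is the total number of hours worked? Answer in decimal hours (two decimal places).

Thu: 09:03–15:12 = 6 h 9 min; less 30 min break → 5 h 39 min
Fri: 11:14–20:50 = 9 h 36 min; less 30 min break → 9 h 6 min
Sat: 07:59–15:02 = 7 h 3 min; less 30 min break → 6 h 33 min
Sun: 09:03–18:16 = 9 h 13 min; less 30 min break → 8 h 43 min
Total: 5 h 39 min + 9 h 6 min + 6 h 33 min + 8 h 43 min = 30 h 1 min.

30.02 hours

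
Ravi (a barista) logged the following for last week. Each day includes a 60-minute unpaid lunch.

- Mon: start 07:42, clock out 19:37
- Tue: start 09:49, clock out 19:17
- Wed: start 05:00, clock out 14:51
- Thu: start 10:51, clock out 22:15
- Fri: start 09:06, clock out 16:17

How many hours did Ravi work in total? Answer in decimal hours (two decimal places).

44.82 hours

Mon: 07:42–19:37 = 11 h 55 min; less 60 min break → 10 h 55 min
Tue: 09:49–19:17 = 9 h 28 min; less 60 min break → 8 h 28 min
Wed: 05:00–14:51 = 9 h 51 min; less 60 min break → 8 h 51 min
Thu: 10:51–22:15 = 11 h 24 min; less 60 min break → 10 h 24 min
Fri: 09:06–16:17 = 7 h 11 min; less 60 min break → 6 h 11 min
Total: 10 h 55 min + 8 h 28 min + 8 h 51 min + 10 h 24 min + 6 h 11 min = 44 h 49 min.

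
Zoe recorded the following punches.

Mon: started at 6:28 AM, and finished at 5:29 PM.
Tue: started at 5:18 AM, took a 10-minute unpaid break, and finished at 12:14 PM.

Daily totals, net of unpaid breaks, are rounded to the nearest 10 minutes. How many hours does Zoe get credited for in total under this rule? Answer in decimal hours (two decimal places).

Mon: 6:28 AM–5:29 PM = 11 h 1 min → rounds to 11 h 0 min
Tue: 5:18 AM–12:14 PM = 6 h 56 min − 10 min = 6 h 46 min → rounds to 6 h 50 min
Total credited: 17 h 50 min.

17.83 hours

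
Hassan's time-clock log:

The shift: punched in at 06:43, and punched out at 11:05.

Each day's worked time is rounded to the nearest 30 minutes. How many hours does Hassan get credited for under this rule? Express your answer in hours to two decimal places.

4.50 hours

The shift: 06:43–11:05 = 4 h 22 min → rounds to 4 h 30 min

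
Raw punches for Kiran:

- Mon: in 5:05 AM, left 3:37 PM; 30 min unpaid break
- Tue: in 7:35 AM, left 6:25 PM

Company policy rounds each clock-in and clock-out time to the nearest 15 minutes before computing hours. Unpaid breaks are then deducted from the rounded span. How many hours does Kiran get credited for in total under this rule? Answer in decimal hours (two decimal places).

Mon: in 5:05 AM→5:00 AM, out 3:37 PM→3:30 PM; 10 h 30 min − 30 min = 10 h 0 min
Tue: in 7:35 AM→7:30 AM, out 6:25 PM→6:30 PM; 11 h 0 min
Total credited: 21 h 0 min.

21.00 hours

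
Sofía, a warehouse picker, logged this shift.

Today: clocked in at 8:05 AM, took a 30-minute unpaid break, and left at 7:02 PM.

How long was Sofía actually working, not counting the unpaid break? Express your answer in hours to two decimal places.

10.45 hours

Today: 8:05 AM–7:02 PM = 10 h 57 min; less 30 min break → 10 h 27 min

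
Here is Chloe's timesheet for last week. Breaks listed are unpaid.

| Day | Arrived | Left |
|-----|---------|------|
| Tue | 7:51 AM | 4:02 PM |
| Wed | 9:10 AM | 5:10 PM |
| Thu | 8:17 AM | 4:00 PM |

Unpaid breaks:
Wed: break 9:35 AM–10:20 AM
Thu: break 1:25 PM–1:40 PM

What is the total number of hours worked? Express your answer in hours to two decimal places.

Tue: 7:51 AM–4:02 PM = 8 h 11 min
Wed: 9:10 AM–5:10 PM = 8 h 0 min; less 45 min break → 7 h 15 min
Thu: 8:17 AM–4:00 PM = 7 h 43 min; less 15 min break → 7 h 28 min
Total: 8 h 11 min + 7 h 15 min + 7 h 28 min = 22 h 54 min.

22.90 hours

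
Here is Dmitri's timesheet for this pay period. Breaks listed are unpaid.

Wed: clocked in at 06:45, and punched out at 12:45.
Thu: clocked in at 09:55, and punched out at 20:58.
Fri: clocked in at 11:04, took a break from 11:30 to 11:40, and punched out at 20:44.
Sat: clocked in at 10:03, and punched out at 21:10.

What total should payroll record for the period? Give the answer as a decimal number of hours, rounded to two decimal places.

Wed: 06:45–12:45 = 6 h 0 min
Thu: 09:55–20:58 = 11 h 3 min
Fri: 11:04–20:44 = 9 h 40 min; less 10 min break → 9 h 30 min
Sat: 10:03–21:10 = 11 h 7 min
Total: 6 h 0 min + 11 h 3 min + 9 h 30 min + 11 h 7 min = 37 h 40 min.

37.67 hours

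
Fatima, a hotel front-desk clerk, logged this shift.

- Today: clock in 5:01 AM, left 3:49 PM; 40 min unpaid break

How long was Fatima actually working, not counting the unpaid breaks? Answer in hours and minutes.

10 h 8 min

Today: 5:01 AM–3:49 PM = 10 h 48 min; less 40 min break → 10 h 8 min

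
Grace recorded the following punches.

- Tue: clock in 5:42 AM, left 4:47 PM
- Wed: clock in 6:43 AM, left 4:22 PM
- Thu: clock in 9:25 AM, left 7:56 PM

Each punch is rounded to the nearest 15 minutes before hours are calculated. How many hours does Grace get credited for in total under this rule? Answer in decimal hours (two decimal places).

31.00 hours

Tue: in 5:42 AM→5:45 AM, out 4:47 PM→4:45 PM; 11 h 0 min
Wed: in 6:43 AM→6:45 AM, out 4:22 PM→4:15 PM; 9 h 30 min
Thu: in 9:25 AM→9:30 AM, out 7:56 PM→8:00 PM; 10 h 30 min
Total credited: 31 h 0 min.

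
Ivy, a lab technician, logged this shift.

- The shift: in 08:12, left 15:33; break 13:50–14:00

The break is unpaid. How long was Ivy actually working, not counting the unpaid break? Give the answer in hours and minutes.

The shift: 08:12–15:33 = 7 h 21 min; less 10 min break → 7 h 11 min

7 h 11 min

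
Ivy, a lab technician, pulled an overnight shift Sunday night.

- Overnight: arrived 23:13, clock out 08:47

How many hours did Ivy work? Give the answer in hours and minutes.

Overnight: 23:13 → midnight = 0 h 47 min; midnight → 08:47 = 8 h 47 min; span 9 h 34 min

9 h 34 min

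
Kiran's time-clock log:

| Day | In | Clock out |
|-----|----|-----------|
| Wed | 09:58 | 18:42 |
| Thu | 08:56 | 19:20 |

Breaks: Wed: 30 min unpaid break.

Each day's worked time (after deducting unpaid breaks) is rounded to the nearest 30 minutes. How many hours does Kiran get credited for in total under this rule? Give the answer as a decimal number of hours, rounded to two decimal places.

Wed: 09:58–18:42 = 8 h 44 min − 30 min = 8 h 14 min → rounds to 8 h 0 min
Thu: 08:56–19:20 = 10 h 24 min → rounds to 10 h 30 min
Total credited: 18 h 30 min.

18.50 hours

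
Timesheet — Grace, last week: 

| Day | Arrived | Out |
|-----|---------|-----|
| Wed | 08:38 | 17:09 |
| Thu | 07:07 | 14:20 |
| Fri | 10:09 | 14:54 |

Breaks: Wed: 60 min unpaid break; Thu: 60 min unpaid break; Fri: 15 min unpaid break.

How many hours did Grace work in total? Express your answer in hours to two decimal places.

18.23 hours

Wed: 08:38–17:09 = 8 h 31 min; less 60 min break → 7 h 31 min
Thu: 07:07–14:20 = 7 h 13 min; less 60 min break → 6 h 13 min
Fri: 10:09–14:54 = 4 h 45 min; less 15 min break → 4 h 30 min
Total: 7 h 31 min + 6 h 13 min + 4 h 30 min = 18 h 14 min.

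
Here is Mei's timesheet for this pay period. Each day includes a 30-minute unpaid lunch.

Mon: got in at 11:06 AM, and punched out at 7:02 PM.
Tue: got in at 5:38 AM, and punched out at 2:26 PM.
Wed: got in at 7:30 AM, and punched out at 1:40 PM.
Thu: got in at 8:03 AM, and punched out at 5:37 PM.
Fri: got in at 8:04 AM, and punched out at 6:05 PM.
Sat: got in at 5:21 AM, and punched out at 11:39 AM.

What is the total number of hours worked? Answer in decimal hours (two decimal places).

45.78 hours

Mon: 11:06 AM–7:02 PM = 7 h 56 min; less 30 min break → 7 h 26 min
Tue: 5:38 AM–2:26 PM = 8 h 48 min; less 30 min break → 8 h 18 min
Wed: 7:30 AM–1:40 PM = 6 h 10 min; less 30 min break → 5 h 40 min
Thu: 8:03 AM–5:37 PM = 9 h 34 min; less 30 min break → 9 h 4 min
Fri: 8:04 AM–6:05 PM = 10 h 1 min; less 30 min break → 9 h 31 min
Sat: 5:21 AM–11:39 AM = 6 h 18 min; less 30 min break → 5 h 48 min
Total: 7 h 26 min + 8 h 18 min + 5 h 40 min + 9 h 4 min + 9 h 31 min + 5 h 48 min = 45 h 47 min.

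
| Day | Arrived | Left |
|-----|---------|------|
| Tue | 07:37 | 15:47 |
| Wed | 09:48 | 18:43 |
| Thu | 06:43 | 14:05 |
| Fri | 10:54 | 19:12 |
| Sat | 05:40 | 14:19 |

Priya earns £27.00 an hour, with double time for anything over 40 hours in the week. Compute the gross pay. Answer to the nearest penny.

Tue: 07:37–15:47 = 8 h 10 min
Wed: 09:48–18:43 = 8 h 55 min
Thu: 06:43–14:05 = 7 h 22 min
Fri: 10:54–19:12 = 8 h 18 min
Sat: 05:40–14:19 = 8 h 39 min
Total worked: 41 h 24 min = 2484 min.
Regular 40 h 0 min = 2400 min at £27.00/h; overtime 1 h 24 min = 84 min at £54.00/h.
Pay = (2400 × £27.00 + 84 × £54.00) ÷ 60 = £1155.60.

£1155.60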